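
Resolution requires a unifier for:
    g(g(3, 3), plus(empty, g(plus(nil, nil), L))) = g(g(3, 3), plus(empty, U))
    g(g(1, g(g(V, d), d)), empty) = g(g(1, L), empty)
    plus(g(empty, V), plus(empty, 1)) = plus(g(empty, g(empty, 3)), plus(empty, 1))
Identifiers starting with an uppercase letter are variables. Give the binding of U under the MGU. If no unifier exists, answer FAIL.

g(plus(nil, nil), g(g(g(empty, 3), d), d))

Decompose g/2: g(3, 3) = g(3, 3),  plus(empty, g(plus(nil, nil), L)) = plus(empty, U).
Delete trivial equation g(3, 3) = g(3, 3).
Decompose plus/2: empty = empty,  g(plus(nil, nil), L) = U.
Delete trivial equation empty = empty.
Bind U := g(plus(nil, nil), L); no other remaining equation mentions U.
Decompose g/2: g(1, g(g(V, d), d)) = g(1, L),  empty = empty.
Decompose g/2: 1 = 1,  g(g(V, d), d) = L.
Delete trivial equation 1 = 1.
Bind L := g(g(V, d), d); no other remaining equation mentions L. Substituting into the earlier binding gives U := g(plus(nil, nil), g(g(V, d), d)).
Delete trivial equation empty = empty.
Decompose plus/2: g(empty, V) = g(empty, g(empty, 3)),  plus(empty, 1) = plus(empty, 1).
Decompose g/2: empty = empty,  V = g(empty, 3).
Delete trivial equation empty = empty.
Bind V := g(empty, 3); no other remaining equation mentions V. Substituting into the earlier bindings gives U := g(plus(nil, nil), g(g(g(empty, 3), d), d)), L := g(g(g(empty, 3), d), d).
Delete trivial equation plus(empty, 1) = plus(empty, 1).
MGU = { U := g(plus(nil, nil), g(g(g(empty, 3), d), d)), L := g(g(g(empty, 3), d), d), V := g(empty, 3) }, so U := g(plus(nil, nil), g(g(g(empty, 3), d), d)).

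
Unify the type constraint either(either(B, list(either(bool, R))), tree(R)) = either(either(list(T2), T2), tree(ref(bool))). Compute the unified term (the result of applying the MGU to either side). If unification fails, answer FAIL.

either(either(list(list(either(bool, ref(bool)))), list(either(bool, ref(bool)))), tree(ref(bool)))

Decompose either/2: either(B, list(either(bool, R))) = either(list(T2), T2),  tree(R) = tree(ref(bool)).
Decompose either/2: B = list(T2),  list(either(bool, R)) = T2.
Bind B := list(T2); no other remaining equation mentions B.
Bind T2 := list(either(bool, R)); no other remaining equation mentions T2. Substituting into the earlier binding gives B := list(list(either(bool, R))).
Decompose tree/1: R = ref(bool).
Bind R := ref(bool). Substituting into the earlier bindings gives B := list(list(either(bool, ref(bool)))), T2 := list(either(bool, ref(bool))).
Applying the MGU to either side gives either(either(list(list(either(bool, ref(bool)))), list(either(bool, ref(bool)))), tree(ref(bool))).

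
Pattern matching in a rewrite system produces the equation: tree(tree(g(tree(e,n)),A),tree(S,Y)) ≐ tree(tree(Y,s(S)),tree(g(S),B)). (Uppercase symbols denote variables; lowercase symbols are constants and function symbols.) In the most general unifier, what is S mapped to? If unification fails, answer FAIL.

FAIL

Decompose tree/2: tree(g(tree(e,n)),A) ≐ tree(Y,s(S)),  tree(S,Y) ≐ tree(g(S),B).
Decompose tree/2: g(tree(e,n)) ≐ Y,  A ≐ s(S).
Bind Y := g(tree(e,n)); substituting into the one remaining equation that mentions Y gives: tree(S,g(tree(e,n))) ≐ tree(g(S),B).
Bind A := s(S); no other remaining equation mentions A.
Decompose tree/2: S ≐ g(S),  g(tree(e,n)) ≐ B.
Occurs check fails: S occurs in g(S); the equation S ≐ g(S) has no finite solution.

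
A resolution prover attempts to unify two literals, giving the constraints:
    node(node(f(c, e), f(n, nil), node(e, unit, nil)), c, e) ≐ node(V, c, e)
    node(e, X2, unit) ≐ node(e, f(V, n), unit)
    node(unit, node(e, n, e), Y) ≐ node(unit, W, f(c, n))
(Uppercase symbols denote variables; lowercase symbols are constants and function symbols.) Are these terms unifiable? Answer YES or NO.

Decompose node/3: node(f(c, e), f(n, nil), node(e, unit, nil)) ≐ V,  c ≐ c,  e ≐ e.
Bind V := node(f(c, e), f(n, nil), node(e, unit, nil)); substituting into the one remaining equation that mentions V gives: node(e, X2, unit) ≐ node(e, f(node(f(c, e), f(n, nil), node(e, unit, nil)), n), unit).
Delete trivial equation c ≐ c.
Delete trivial equation e ≐ e.
Decompose node/3: e ≐ e,  X2 ≐ f(node(f(c, e), f(n, nil), node(e, unit, nil)), n),  unit ≐ unit.
Delete trivial equation e ≐ e.
Bind X2 := f(node(f(c, e), f(n, nil), node(e, unit, nil)), n); no other remaining equation mentions X2.
Delete trivial equation unit ≐ unit.
Decompose node/3: unit ≐ unit,  node(e, n, e) ≐ W,  Y ≐ f(c, n).
Delete trivial equation unit ≐ unit.
Bind W := node(e, n, e); no other remaining equation mentions W.
Bind Y := f(c, n).
No equations remain and no clash or occurs-check failure arose, so a unifier exists.

YES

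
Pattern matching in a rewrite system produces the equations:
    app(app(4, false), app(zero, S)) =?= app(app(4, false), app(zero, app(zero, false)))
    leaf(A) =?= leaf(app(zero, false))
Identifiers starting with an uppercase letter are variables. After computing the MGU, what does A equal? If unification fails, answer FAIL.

app(zero, false)

Decompose app/2: app(4, false) =?= app(4, false),  app(zero, S) =?= app(zero, app(zero, false)).
Delete trivial equation app(4, false) =?= app(4, false).
Decompose app/2: zero =?= zero,  S =?= app(zero, false).
Delete trivial equation zero =?= zero.
Bind S := app(zero, false); no other remaining equation mentions S.
Decompose leaf/1: A =?= app(zero, false).
Bind A := app(zero, false).
MGU = { S ↦ app(zero, false), A ↦ app(zero, false) }, so A ↦ app(zero, false).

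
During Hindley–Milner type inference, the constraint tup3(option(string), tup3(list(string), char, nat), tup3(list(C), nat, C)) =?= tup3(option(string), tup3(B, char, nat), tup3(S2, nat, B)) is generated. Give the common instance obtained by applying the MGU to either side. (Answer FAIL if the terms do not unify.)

tup3(option(string), tup3(list(string), char, nat), tup3(list(list(string)), nat, list(string)))

Decompose tup3/3: option(string) =?= option(string),  tup3(list(string), char, nat) =?= tup3(B, char, nat),  tup3(list(C), nat, C) =?= tup3(S2, nat, B).
Delete trivial equation option(string) =?= option(string).
Decompose tup3/3: list(string) =?= B,  char =?= char,  nat =?= nat.
Bind B := list(string); substituting into the one remaining equation that mentions B gives: tup3(list(C), nat, C) =?= tup3(S2, nat, list(string)).
Delete trivial equation char =?= char.
Delete trivial equation nat =?= nat.
Decompose tup3/3: list(C) =?= S2,  nat =?= nat,  C =?= list(string).
Bind S2 := list(C); no other remaining equation mentions S2.
Delete trivial equation nat =?= nat.
Bind C := list(string). Substituting into the earlier binding gives S2 := list(list(string)).
Applying the MGU to either side gives tup3(option(string), tup3(list(string), char, nat), tup3(list(list(string)), nat, list(string))).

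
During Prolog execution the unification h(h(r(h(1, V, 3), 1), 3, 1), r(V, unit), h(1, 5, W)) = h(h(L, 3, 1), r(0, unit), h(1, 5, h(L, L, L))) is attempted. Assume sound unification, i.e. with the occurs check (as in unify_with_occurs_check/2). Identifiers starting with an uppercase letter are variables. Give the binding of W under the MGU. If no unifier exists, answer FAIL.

Decompose h/3: h(r(h(1, V, 3), 1), 3, 1) = h(L, 3, 1),  r(V, unit) = r(0, unit),  h(1, 5, W) = h(1, 5, h(L, L, L)).
Decompose h/3: r(h(1, V, 3), 1) = L,  3 = 3,  1 = 1.
Bind L := r(h(1, V, 3), 1); substituting into the one remaining equation that mentions L gives: h(1, 5, W) = h(1, 5, h(r(h(1, V, 3), 1), r(h(1, V, 3), 1), r(h(1, V, 3), 1))).
Delete trivial equation 3 = 3.
Delete trivial equation 1 = 1.
Decompose r/2: V = 0,  unit = unit.
Bind V := 0; substituting into the one remaining equation that mentions V gives: h(1, 5, W) = h(1, 5, h(r(h(1, 0, 3), 1), r(h(1, 0, 3), 1), r(h(1, 0, 3), 1))). Substituting into the earlier binding gives L := r(h(1, 0, 3), 1).
Delete trivial equation unit = unit.
Decompose h/3: 1 = 1,  5 = 5,  W = h(r(h(1, 0, 3), 1), r(h(1, 0, 3), 1), r(h(1, 0, 3), 1)).
Delete trivial equation 1 = 1.
Delete trivial equation 5 = 5.
Bind W := h(r(h(1, 0, 3), 1), r(h(1, 0, 3), 1), r(h(1, 0, 3), 1)).
MGU = { L ↦ r(h(1, 0, 3), 1), V ↦ 0, W ↦ h(r(h(1, 0, 3), 1), r(h(1, 0, 3), 1), r(h(1, 0, 3), 1)) }, so W ↦ h(r(h(1, 0, 3), 1), r(h(1, 0, 3), 1), r(h(1, 0, 3), 1)).

h(r(h(1, 0, 3), 1), r(h(1, 0, 3), 1), r(h(1, 0, 3), 1))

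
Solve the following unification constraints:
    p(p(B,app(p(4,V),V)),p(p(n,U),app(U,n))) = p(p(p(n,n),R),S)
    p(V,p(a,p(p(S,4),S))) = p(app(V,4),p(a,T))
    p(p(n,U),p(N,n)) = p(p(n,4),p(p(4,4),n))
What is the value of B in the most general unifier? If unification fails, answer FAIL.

FAIL

Decompose p/2: p(B,app(p(4,V),V)) = p(p(n,n),R),  p(p(n,U),app(U,n)) = S.
Decompose p/2: B = p(n,n),  app(p(4,V),V) = R.
Bind B := p(n,n); no other remaining equation mentions B.
Bind R := app(p(4,V),V); no other remaining equation mentions R.
Bind S := p(p(n,U),app(U,n)); substituting into the one remaining equation that mentions S gives: p(V,p(a,p(p(p(p(n,U),app(U,n)),4),p(p(n,U),app(U,n))))) = p(app(V,4),p(a,T)).
Decompose p/2: V = app(V,4),  p(a,p(p(p(p(n,U),app(U,n)),4),p(p(n,U),app(U,n)))) = p(a,T).
Occurs check fails: V occurs in app(V,4); the equation V = app(V,4) has no finite solution.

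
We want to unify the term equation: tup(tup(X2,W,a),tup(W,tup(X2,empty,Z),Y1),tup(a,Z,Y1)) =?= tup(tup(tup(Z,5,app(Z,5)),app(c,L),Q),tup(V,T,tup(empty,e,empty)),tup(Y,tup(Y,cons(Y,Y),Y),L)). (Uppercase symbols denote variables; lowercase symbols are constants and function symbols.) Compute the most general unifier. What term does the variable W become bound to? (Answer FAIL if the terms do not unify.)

app(c,tup(empty,e,empty))

Decompose tup/3: tup(X2,W,a) =?= tup(tup(Z,5,app(Z,5)),app(c,L),Q),  tup(W,tup(X2,empty,Z),Y1) =?= tup(V,T,tup(empty,e,empty)),  tup(a,Z,Y1) =?= tup(Y,tup(Y,cons(Y,Y),Y),L).
Decompose tup/3: X2 =?= tup(Z,5,app(Z,5)),  W =?= app(c,L),  a =?= Q.
Bind X2 := tup(Z,5,app(Z,5)); substituting into the one remaining equation that mentions X2 gives: tup(W,tup(tup(Z,5,app(Z,5)),empty,Z),Y1) =?= tup(V,T,tup(empty,e,empty)).
Bind W := app(c,L); substituting into the one remaining equation that mentions W gives: tup(app(c,L),tup(tup(Z,5,app(Z,5)),empty,Z),Y1) =?= tup(V,T,tup(empty,e,empty)).
Bind Q := a; no other remaining equation mentions Q.
Decompose tup/3: app(c,L) =?= V,  tup(tup(Z,5,app(Z,5)),empty,Z) =?= T,  Y1 =?= tup(empty,e,empty).
Bind V := app(c,L); no other remaining equation mentions V.
Bind T := tup(tup(Z,5,app(Z,5)),empty,Z); no other remaining equation mentions T.
Bind Y1 := tup(empty,e,empty); substituting into the remaining equation gives: tup(a,Z,tup(empty,e,empty)) =?= tup(Y,tup(Y,cons(Y,Y),Y),L).
Decompose tup/3: a =?= Y,  Z =?= tup(Y,cons(Y,Y),Y),  tup(empty,e,empty) =?= L.
Bind Y := a; substituting into the one remaining equation that mentions Y gives: Z =?= tup(a,cons(a,a),a).
Bind Z := tup(a,cons(a,a),a); no other remaining equation mentions Z. Substituting into the earlier bindings gives X2 := tup(tup(a,cons(a,a),a),5,app(tup(a,cons(a,a),a),5)), T := tup(tup(tup(a,cons(a,a),a),5,app(tup(a,cons(a,a),a),5)),empty,tup(a,cons(a,a),a)).
Bind L := tup(empty,e,empty). Substituting into the earlier bindings gives W := app(c,tup(empty,e,empty)), V := app(c,tup(empty,e,empty)).
MGU = { X2 := tup(tup(a,cons(a,a),a),5,app(tup(a,cons(a,a),a),5)), W := app(c,tup(empty,e,empty)), Q := a, V := app(c,tup(empty,e,empty)), T := tup(tup(tup(a,cons(a,a),a),5,app(tup(a,cons(a,a),a),5)),empty,tup(a,cons(a,a),a)), Y1 := tup(empty,e,empty), Y := a, Z := tup(a,cons(a,a),a), L := tup(empty,e,empty) }, so W := app(c,tup(empty,e,empty)).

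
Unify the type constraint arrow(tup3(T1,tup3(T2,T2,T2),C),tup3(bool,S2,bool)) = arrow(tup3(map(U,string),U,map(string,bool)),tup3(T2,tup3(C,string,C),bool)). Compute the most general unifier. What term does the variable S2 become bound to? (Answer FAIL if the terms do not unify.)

Decompose arrow/2: tup3(T1,tup3(T2,T2,T2),C) = tup3(map(U,string),U,map(string,bool)),  tup3(bool,S2,bool) = tup3(T2,tup3(C,string,C),bool).
Decompose tup3/3: T1 = map(U,string),  tup3(T2,T2,T2) = U,  C = map(string,bool).
Bind T1 := map(U,string); no other remaining equation mentions T1.
Bind U := tup3(T2,T2,T2); no other remaining equation mentions U. Substituting into the earlier binding gives T1 := map(tup3(T2,T2,T2),string).
Bind C := map(string,bool); substituting into the remaining equation gives: tup3(bool,S2,bool) = tup3(T2,tup3(map(string,bool),string,map(string,bool)),bool).
Decompose tup3/3: bool = T2,  S2 = tup3(map(string,bool),string,map(string,bool)),  bool = bool.
Bind T2 := bool; no other remaining equation mentions T2. Substituting into the earlier bindings gives T1 := map(tup3(bool,bool,bool),string), U := tup3(bool,bool,bool).
Bind S2 := tup3(map(string,bool),string,map(string,bool)); no other remaining equation mentions S2.
Delete trivial equation bool = bool.
MGU = { T1 ↦ map(tup3(bool,bool,bool),string), U ↦ tup3(bool,bool,bool), C ↦ map(string,bool), T2 ↦ bool, S2 ↦ tup3(map(string,bool),string,map(string,bool)) }, so S2 ↦ tup3(map(string,bool),string,map(string,bool)).

tup3(map(string,bool),string,map(string,bool))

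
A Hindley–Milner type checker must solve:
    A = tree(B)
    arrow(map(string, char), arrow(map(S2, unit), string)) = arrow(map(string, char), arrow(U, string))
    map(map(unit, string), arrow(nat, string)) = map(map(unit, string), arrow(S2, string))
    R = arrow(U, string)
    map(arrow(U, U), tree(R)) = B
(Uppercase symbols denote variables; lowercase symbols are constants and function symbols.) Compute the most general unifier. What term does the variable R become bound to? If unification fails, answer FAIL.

arrow(map(nat, unit), string)

Bind A := tree(B); no other remaining equation mentions A.
Decompose arrow/2: map(string, char) = map(string, char),  arrow(map(S2, unit), string) = arrow(U, string).
Delete trivial equation map(string, char) = map(string, char).
Decompose arrow/2: map(S2, unit) = U,  string = string.
Bind U := map(S2, unit); substituting into the 2 remaining equations that mention U gives: R = arrow(map(S2, unit), string),  map(arrow(map(S2, unit), map(S2, unit)), tree(R)) = B.
Delete trivial equation string = string.
Decompose map/2: map(unit, string) = map(unit, string),  arrow(nat, string) = arrow(S2, string).
Delete trivial equation map(unit, string) = map(unit, string).
Decompose arrow/2: nat = S2,  string = string.
Bind S2 := nat; substituting into the 2 remaining equations that mention S2 gives: R = arrow(map(nat, unit), string),  map(arrow(map(nat, unit), map(nat, unit)), tree(R)) = B. Substituting into the earlier binding gives U := map(nat, unit).
Delete trivial equation string = string.
Bind R := arrow(map(nat, unit), string); substituting into the remaining equation gives: map(arrow(map(nat, unit), map(nat, unit)), tree(arrow(map(nat, unit), string))) = B.
Bind B := map(arrow(map(nat, unit), map(nat, unit)), tree(arrow(map(nat, unit), string))). Substituting into the earlier binding gives A := tree(map(arrow(map(nat, unit), map(nat, unit)), tree(arrow(map(nat, unit), string)))).
MGU = { A ↦ tree(map(arrow(map(nat, unit), map(nat, unit)), tree(arrow(map(nat, unit), string)))), U ↦ map(nat, unit), S2 ↦ nat, R ↦ arrow(map(nat, unit), string), B ↦ map(arrow(map(nat, unit), map(nat, unit)), tree(arrow(map(nat, unit), string))) }, so R ↦ arrow(map(nat, unit), string).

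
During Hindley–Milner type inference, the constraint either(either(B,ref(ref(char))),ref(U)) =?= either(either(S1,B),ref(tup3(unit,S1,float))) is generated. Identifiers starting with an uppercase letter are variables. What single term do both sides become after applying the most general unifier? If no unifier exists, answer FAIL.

either(either(ref(ref(char)),ref(ref(char))),ref(tup3(unit,ref(ref(char)),float)))

Decompose either/2: either(B,ref(ref(char))) =?= either(S1,B),  ref(U) =?= ref(tup3(unit,S1,float)).
Decompose either/2: B =?= S1,  ref(ref(char)) =?= B.
Bind B := S1; substituting into the one remaining equation that mentions B gives: ref(ref(char)) =?= S1.
Bind S1 := ref(ref(char)); substituting into the remaining equation gives: ref(U) =?= ref(tup3(unit,ref(ref(char)),float)). Substituting into the earlier binding gives B := ref(ref(char)).
Decompose ref/1: U =?= tup3(unit,ref(ref(char)),float).
Bind U := tup3(unit,ref(ref(char)),float).
Applying the MGU to either side gives either(either(ref(ref(char)),ref(ref(char))),ref(tup3(unit,ref(ref(char)),float))).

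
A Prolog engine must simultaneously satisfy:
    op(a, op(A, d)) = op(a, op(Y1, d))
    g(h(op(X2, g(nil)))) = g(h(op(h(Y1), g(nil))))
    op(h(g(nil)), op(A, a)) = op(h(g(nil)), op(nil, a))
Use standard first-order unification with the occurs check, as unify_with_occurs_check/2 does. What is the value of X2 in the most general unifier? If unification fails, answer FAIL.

h(nil)

Decompose op/2: a = a,  op(A, d) = op(Y1, d).
Delete trivial equation a = a.
Decompose op/2: A = Y1,  d = d.
Bind A := Y1; substituting into the one remaining equation that mentions A gives: op(h(g(nil)), op(Y1, a)) = op(h(g(nil)), op(nil, a)).
Delete trivial equation d = d.
Decompose g/1: h(op(X2, g(nil))) = h(op(h(Y1), g(nil))).
Decompose h/1: op(X2, g(nil)) = op(h(Y1), g(nil)).
Decompose op/2: X2 = h(Y1),  g(nil) = g(nil).
Bind X2 := h(Y1); no other remaining equation mentions X2.
Delete trivial equation g(nil) = g(nil).
Decompose op/2: h(g(nil)) = h(g(nil)),  op(Y1, a) = op(nil, a).
Delete trivial equation h(g(nil)) = h(g(nil)).
Decompose op/2: Y1 = nil,  a = a.
Bind Y1 := nil; no other remaining equation mentions Y1. Substituting into the earlier bindings gives A := nil, X2 := h(nil).
Delete trivial equation a = a.
MGU = { A -> nil, X2 -> h(nil), Y1 -> nil }, so X2 -> h(nil).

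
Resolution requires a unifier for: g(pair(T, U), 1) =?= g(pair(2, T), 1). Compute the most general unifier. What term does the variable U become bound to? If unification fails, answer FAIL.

2

Decompose g/2: pair(T, U) =?= pair(2, T),  1 =?= 1.
Decompose pair/2: T =?= 2,  U =?= T.
Bind T := 2; substituting into the one remaining equation that mentions T gives: U =?= 2.
Bind U := 2; no other remaining equation mentions U.
Delete trivial equation 1 =?= 1.
MGU = { T ↦ 2, U ↦ 2 }, so U ↦ 2.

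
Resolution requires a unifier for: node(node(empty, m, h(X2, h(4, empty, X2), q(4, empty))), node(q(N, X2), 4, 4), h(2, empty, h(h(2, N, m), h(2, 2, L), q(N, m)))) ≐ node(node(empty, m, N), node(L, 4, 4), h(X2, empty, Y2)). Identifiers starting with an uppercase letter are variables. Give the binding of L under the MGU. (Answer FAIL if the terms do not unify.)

q(h(2, h(4, empty, 2), q(4, empty)), 2)

Decompose node/3: node(empty, m, h(X2, h(4, empty, X2), q(4, empty))) ≐ node(empty, m, N),  node(q(N, X2), 4, 4) ≐ node(L, 4, 4),  h(2, empty, h(h(2, N, m), h(2, 2, L), q(N, m))) ≐ h(X2, empty, Y2).
Decompose node/3: empty ≐ empty,  m ≐ m,  h(X2, h(4, empty, X2), q(4, empty)) ≐ N.
Delete trivial equation empty ≐ empty.
Delete trivial equation m ≐ m.
Bind N := h(X2, h(4, empty, X2), q(4, empty)); substituting into the remaining equations gives: node(q(h(X2, h(4, empty, X2), q(4, empty)), X2), 4, 4) ≐ node(L, 4, 4),  h(2, empty, h(h(2, h(X2, h(4, empty, X2), q(4, empty)), m), h(2, 2, L), q(h(X2, h(4, empty, X2), q(4, empty)), m))) ≐ h(X2, empty, Y2).
Decompose node/3: q(h(X2, h(4, empty, X2), q(4, empty)), X2) ≐ L,  4 ≐ 4,  4 ≐ 4.
Bind L := q(h(X2, h(4, empty, X2), q(4, empty)), X2); substituting into the one remaining equation that mentions L gives: h(2, empty, h(h(2, h(X2, h(4, empty, X2), q(4, empty)), m), h(2, 2, q(h(X2, h(4, empty, X2), q(4, empty)), X2)), q(h(X2, h(4, empty, X2), q(4, empty)), m))) ≐ h(X2, empty, Y2).
Delete trivial equation 4 ≐ 4.
Delete trivial equation 4 ≐ 4.
Decompose h/3: 2 ≐ X2,  empty ≐ empty,  h(h(2, h(X2, h(4, empty, X2), q(4, empty)), m), h(2, 2, q(h(X2, h(4, empty, X2), q(4, empty)), X2)), q(h(X2, h(4, empty, X2), q(4, empty)), m)) ≐ Y2.
Bind X2 := 2; substituting into the one remaining equation that mentions X2 gives: h(h(2, h(2, h(4, empty, 2), q(4, empty)), m), h(2, 2, q(h(2, h(4, empty, 2), q(4, empty)), 2)), q(h(2, h(4, empty, 2), q(4, empty)), m)) ≐ Y2. Substituting into the earlier bindings gives N := h(2, h(4, empty, 2), q(4, empty)), L := q(h(2, h(4, empty, 2), q(4, empty)), 2).
Delete trivial equation empty ≐ empty.
Bind Y2 := h(h(2, h(2, h(4, empty, 2), q(4, empty)), m), h(2, 2, q(h(2, h(4, empty, 2), q(4, empty)), 2)), q(h(2, h(4, empty, 2), q(4, empty)), m)).
MGU = { N := h(2, h(4, empty, 2), q(4, empty)), L := q(h(2, h(4, empty, 2), q(4, empty)), 2), X2 := 2, Y2 := h(h(2, h(2, h(4, empty, 2), q(4, empty)), m), h(2, 2, q(h(2, h(4, empty, 2), q(4, empty)), 2)), q(h(2, h(4, empty, 2), q(4, empty)), m)) }, so L := q(h(2, h(4, empty, 2), q(4, empty)), 2).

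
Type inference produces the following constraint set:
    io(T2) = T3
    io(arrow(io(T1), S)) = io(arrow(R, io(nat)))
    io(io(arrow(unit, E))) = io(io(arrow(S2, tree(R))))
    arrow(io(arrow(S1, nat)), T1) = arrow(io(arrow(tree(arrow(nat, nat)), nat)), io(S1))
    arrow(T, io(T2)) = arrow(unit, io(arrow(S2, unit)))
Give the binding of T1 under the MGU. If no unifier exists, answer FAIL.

Bind T3 := io(T2); no other remaining equation mentions T3.
Decompose io/1: arrow(io(T1), S) = arrow(R, io(nat)).
Decompose arrow/2: io(T1) = R,  S = io(nat).
Bind R := io(T1); substituting into the one remaining equation that mentions R gives: io(io(arrow(unit, E))) = io(io(arrow(S2, tree(io(T1))))).
Bind S := io(nat); no other remaining equation mentions S.
Decompose io/1: io(arrow(unit, E)) = io(arrow(S2, tree(io(T1)))).
Decompose io/1: arrow(unit, E) = arrow(S2, tree(io(T1))).
Decompose arrow/2: unit = S2,  E = tree(io(T1)).
Bind S2 := unit; substituting into the one remaining equation that mentions S2 gives: arrow(T, io(T2)) = arrow(unit, io(arrow(unit, unit))).
Bind E := tree(io(T1)); no other remaining equation mentions E.
Decompose arrow/2: io(arrow(S1, nat)) = io(arrow(tree(arrow(nat, nat)), nat)),  T1 = io(S1).
Decompose io/1: arrow(S1, nat) = arrow(tree(arrow(nat, nat)), nat).
Decompose arrow/2: S1 = tree(arrow(nat, nat)),  nat = nat.
Bind S1 := tree(arrow(nat, nat)); substituting into the one remaining equation that mentions S1 gives: T1 = io(tree(arrow(nat, nat))).
Delete trivial equation nat = nat.
Bind T1 := io(tree(arrow(nat, nat))); no other remaining equation mentions T1. Substituting into the earlier bindings gives R := io(io(tree(arrow(nat, nat)))), E := tree(io(io(tree(arrow(nat, nat))))).
Decompose arrow/2: T = unit,  io(T2) = io(arrow(unit, unit)).
Bind T := unit; no other remaining equation mentions T.
Decompose io/1: T2 = arrow(unit, unit).
Bind T2 := arrow(unit, unit). Substituting into the earlier binding gives T3 := io(arrow(unit, unit)).
MGU = { T3 -> io(arrow(unit, unit)), R -> io(io(tree(arrow(nat, nat)))), S -> io(nat), S2 -> unit, E -> tree(io(io(tree(arrow(nat, nat))))), S1 -> tree(arrow(nat, nat)), T1 -> io(tree(arrow(nat, nat))), T -> unit, T2 -> arrow(unit, unit) }, so T1 -> io(tree(arrow(nat, nat))).

io(tree(arrow(nat, nat)))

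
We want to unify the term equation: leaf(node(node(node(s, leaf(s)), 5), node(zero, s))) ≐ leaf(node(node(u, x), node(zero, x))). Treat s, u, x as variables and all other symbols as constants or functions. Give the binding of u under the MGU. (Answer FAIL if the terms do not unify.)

node(5, leaf(5))

Decompose leaf/1: node(node(node(s, leaf(s)), 5), node(zero, s)) ≐ node(node(u, x), node(zero, x)).
Decompose node/2: node(node(s, leaf(s)), 5) ≐ node(u, x),  node(zero, s) ≐ node(zero, x).
Decompose node/2: node(s, leaf(s)) ≐ u,  5 ≐ x.
Bind u := node(s, leaf(s)); no other remaining equation mentions u.
Bind x := 5; substituting into the remaining equation gives: node(zero, s) ≐ node(zero, 5).
Decompose node/2: zero ≐ zero,  s ≐ 5.
Delete trivial equation zero ≐ zero.
Bind s := 5. Substituting into the earlier binding gives u := node(5, leaf(5)).
MGU = { u -> node(5, leaf(5)), x -> 5, s -> 5 }, so u -> node(5, leaf(5)).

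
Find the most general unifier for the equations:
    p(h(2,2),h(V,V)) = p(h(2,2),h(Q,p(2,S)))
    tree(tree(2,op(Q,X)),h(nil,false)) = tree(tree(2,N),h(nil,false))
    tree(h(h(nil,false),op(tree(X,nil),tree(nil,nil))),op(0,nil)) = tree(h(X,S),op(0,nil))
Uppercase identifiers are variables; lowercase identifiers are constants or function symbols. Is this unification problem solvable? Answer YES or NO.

Decompose p/2: h(2,2) = h(2,2),  h(V,V) = h(Q,p(2,S)).
Delete trivial equation h(2,2) = h(2,2).
Decompose h/2: V = Q,  V = p(2,S).
Bind V := Q; substituting into the one remaining equation that mentions V gives: Q = p(2,S).
Bind Q := p(2,S); substituting into the one remaining equation that mentions Q gives: tree(tree(2,op(p(2,S),X)),h(nil,false)) = tree(tree(2,N),h(nil,false)). Substituting into the earlier binding gives V := p(2,S).
Decompose tree/2: tree(2,op(p(2,S),X)) = tree(2,N),  h(nil,false) = h(nil,false).
Decompose tree/2: 2 = 2,  op(p(2,S),X) = N.
Delete trivial equation 2 = 2.
Bind N := op(p(2,S),X); no other remaining equation mentions N.
Delete trivial equation h(nil,false) = h(nil,false).
Decompose tree/2: h(h(nil,false),op(tree(X,nil),tree(nil,nil))) = h(X,S),  op(0,nil) = op(0,nil).
Decompose h/2: h(nil,false) = X,  op(tree(X,nil),tree(nil,nil)) = S.
Bind X := h(nil,false); substituting into the one remaining equation that mentions X gives: op(tree(h(nil,false),nil),tree(nil,nil)) = S. Substituting into the earlier binding gives N := op(p(2,S),h(nil,false)).
Bind S := op(tree(h(nil,false),nil),tree(nil,nil)); no other remaining equation mentions S. Substituting into the earlier bindings gives V := p(2,op(tree(h(nil,false),nil),tree(nil,nil))), Q := p(2,op(tree(h(nil,false),nil),tree(nil,nil))), N := op(p(2,op(tree(h(nil,false),nil),tree(nil,nil))),h(nil,false)).
Delete trivial equation op(0,nil) = op(0,nil).
No equations remain and no clash or occurs-check failure arose, so a unifier exists.

YES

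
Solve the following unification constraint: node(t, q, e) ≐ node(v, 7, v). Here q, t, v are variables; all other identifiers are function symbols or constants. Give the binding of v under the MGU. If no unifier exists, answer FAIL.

e

Decompose node/3: t ≐ v,  q ≐ 7,  e ≐ v.
Bind t := v; no other remaining equation mentions t.
Bind q := 7; no other remaining equation mentions q.
Bind v := e. Substituting into the earlier binding gives t := e.
MGU = { t ↦ e, q ↦ 7, v ↦ e }, so v ↦ e.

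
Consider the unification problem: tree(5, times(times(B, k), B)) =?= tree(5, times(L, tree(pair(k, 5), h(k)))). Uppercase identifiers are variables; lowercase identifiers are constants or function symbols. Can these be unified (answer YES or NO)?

YES

Decompose tree/2: 5 =?= 5,  times(times(B, k), B) =?= times(L, tree(pair(k, 5), h(k))).
Delete trivial equation 5 =?= 5.
Decompose times/2: times(B, k) =?= L,  B =?= tree(pair(k, 5), h(k)).
Bind L := times(B, k); no other remaining equation mentions L.
Bind B := tree(pair(k, 5), h(k)). Substituting into the earlier binding gives L := times(tree(pair(k, 5), h(k)), k).
No equations remain and no clash or occurs-check failure arose, so a unifier exists.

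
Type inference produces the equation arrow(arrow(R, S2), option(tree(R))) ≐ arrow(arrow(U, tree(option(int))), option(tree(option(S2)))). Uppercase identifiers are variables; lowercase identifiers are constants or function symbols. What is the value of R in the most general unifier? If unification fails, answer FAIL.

Decompose arrow/2: arrow(R, S2) ≐ arrow(U, tree(option(int))),  option(tree(R)) ≐ option(tree(option(S2))).
Decompose arrow/2: R ≐ U,  S2 ≐ tree(option(int)).
Bind R := U; substituting into the one remaining equation that mentions R gives: option(tree(U)) ≐ option(tree(option(S2))).
Bind S2 := tree(option(int)); substituting into the remaining equation gives: option(tree(U)) ≐ option(tree(option(tree(option(int))))).
Decompose option/1: tree(U) ≐ tree(option(tree(option(int)))).
Decompose tree/1: U ≐ option(tree(option(int))).
Bind U := option(tree(option(int))). Substituting into the earlier binding gives R := option(tree(option(int))).
MGU = { R -> option(tree(option(int))), S2 -> tree(option(int)), U -> option(tree(option(int))) }, so R -> option(tree(option(int))).

option(tree(option(int)))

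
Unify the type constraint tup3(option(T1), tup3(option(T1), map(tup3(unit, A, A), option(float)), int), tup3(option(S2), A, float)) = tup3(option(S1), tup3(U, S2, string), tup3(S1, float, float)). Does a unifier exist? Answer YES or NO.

Decompose tup3/3: option(T1) = option(S1),  tup3(option(T1), map(tup3(unit, A, A), option(float)), int) = tup3(U, S2, string),  tup3(option(S2), A, float) = tup3(S1, float, float).
Decompose option/1: T1 = S1.
Bind T1 := S1; substituting into the one remaining equation that mentions T1 gives: tup3(option(S1), map(tup3(unit, A, A), option(float)), int) = tup3(U, S2, string).
Decompose tup3/3: option(S1) = U,  map(tup3(unit, A, A), option(float)) = S2,  int = string.
Bind U := option(S1); no other remaining equation mentions U.
Bind S2 := map(tup3(unit, A, A), option(float)); substituting into the one remaining equation that mentions S2 gives: tup3(option(map(tup3(unit, A, A), option(float))), A, float) = tup3(S1, float, float).
Clash: constants int and string differ; no unifier exists.

NO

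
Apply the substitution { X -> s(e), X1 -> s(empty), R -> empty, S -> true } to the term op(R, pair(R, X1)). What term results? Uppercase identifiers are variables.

Replace each occurrence of X1 with s(empty).
Replace each occurrence of R with empty.
Result: op(empty, pair(empty, s(empty))).

op(empty, pair(empty, s(empty)))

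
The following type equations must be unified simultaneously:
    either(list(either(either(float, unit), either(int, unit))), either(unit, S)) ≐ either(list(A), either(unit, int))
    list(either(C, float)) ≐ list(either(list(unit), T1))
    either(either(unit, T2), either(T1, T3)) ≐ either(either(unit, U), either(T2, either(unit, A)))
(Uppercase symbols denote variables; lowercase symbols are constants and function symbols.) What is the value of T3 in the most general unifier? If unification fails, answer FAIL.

Decompose either/2: list(either(either(float, unit), either(int, unit))) ≐ list(A),  either(unit, S) ≐ either(unit, int).
Decompose list/1: either(either(float, unit), either(int, unit)) ≐ A.
Bind A := either(either(float, unit), either(int, unit)); substituting into the one remaining equation that mentions A gives: either(either(unit, T2), either(T1, T3)) ≐ either(either(unit, U), either(T2, either(unit, either(either(float, unit), either(int, unit))))).
Decompose either/2: unit ≐ unit,  S ≐ int.
Delete trivial equation unit ≐ unit.
Bind S := int; no other remaining equation mentions S.
Decompose list/1: either(C, float) ≐ either(list(unit), T1).
Decompose either/2: C ≐ list(unit),  float ≐ T1.
Bind C := list(unit); no other remaining equation mentions C.
Bind T1 := float; substituting into the remaining equation gives: either(either(unit, T2), either(float, T3)) ≐ either(either(unit, U), either(T2, either(unit, either(either(float, unit), either(int, unit))))).
Decompose either/2: either(unit, T2) ≐ either(unit, U),  either(float, T3) ≐ either(T2, either(unit, either(either(float, unit), either(int, unit)))).
Decompose either/2: unit ≐ unit,  T2 ≐ U.
Delete trivial equation unit ≐ unit.
Bind T2 := U; substituting into the remaining equation gives: either(float, T3) ≐ either(U, either(unit, either(either(float, unit), either(int, unit)))).
Decompose either/2: float ≐ U,  T3 ≐ either(unit, either(either(float, unit), either(int, unit))).
Bind U := float; no other remaining equation mentions U. Substituting into the earlier binding gives T2 := float.
Bind T3 := either(unit, either(either(float, unit), either(int, unit))).
MGU = { A ↦ either(either(float, unit), either(int, unit)), S ↦ int, C ↦ list(unit), T1 ↦ float, T2 ↦ float, U ↦ float, T3 ↦ either(unit, either(either(float, unit), either(int, unit))) }, so T3 ↦ either(unit, either(either(float, unit), either(int, unit))).

either(unit, either(either(float, unit), either(int, unit)))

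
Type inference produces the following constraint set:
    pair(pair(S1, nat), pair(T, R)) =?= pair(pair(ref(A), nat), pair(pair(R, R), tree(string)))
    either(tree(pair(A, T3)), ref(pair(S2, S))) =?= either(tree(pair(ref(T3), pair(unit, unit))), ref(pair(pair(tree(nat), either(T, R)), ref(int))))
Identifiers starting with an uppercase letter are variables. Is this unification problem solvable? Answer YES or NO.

YES

Decompose pair/2: pair(S1, nat) =?= pair(ref(A), nat),  pair(T, R) =?= pair(pair(R, R), tree(string)).
Decompose pair/2: S1 =?= ref(A),  nat =?= nat.
Bind S1 := ref(A); no other remaining equation mentions S1.
Delete trivial equation nat =?= nat.
Decompose pair/2: T =?= pair(R, R),  R =?= tree(string).
Bind T := pair(R, R); substituting into the one remaining equation that mentions T gives: either(tree(pair(A, T3)), ref(pair(S2, S))) =?= either(tree(pair(ref(T3), pair(unit, unit))), ref(pair(pair(tree(nat), either(pair(R, R), R)), ref(int)))).
Bind R := tree(string); substituting into the remaining equation gives: either(tree(pair(A, T3)), ref(pair(S2, S))) =?= either(tree(pair(ref(T3), pair(unit, unit))), ref(pair(pair(tree(nat), either(pair(tree(string), tree(string)), tree(string))), ref(int)))). Substituting into the earlier binding gives T := pair(tree(string), tree(string)).
Decompose either/2: tree(pair(A, T3)) =?= tree(pair(ref(T3), pair(unit, unit))),  ref(pair(S2, S)) =?= ref(pair(pair(tree(nat), either(pair(tree(string), tree(string)), tree(string))), ref(int))).
Decompose tree/1: pair(A, T3) =?= pair(ref(T3), pair(unit, unit)).
Decompose pair/2: A =?= ref(T3),  T3 =?= pair(unit, unit).
Bind A := ref(T3); no other remaining equation mentions A. Substituting into the earlier binding gives S1 := ref(ref(T3)).
Bind T3 := pair(unit, unit); no other remaining equation mentions T3. Substituting into the earlier bindings gives S1 := ref(ref(pair(unit, unit))), A := ref(pair(unit, unit)).
Decompose ref/1: pair(S2, S) =?= pair(pair(tree(nat), either(pair(tree(string), tree(string)), tree(string))), ref(int)).
Decompose pair/2: S2 =?= pair(tree(nat), either(pair(tree(string), tree(string)), tree(string))),  S =?= ref(int).
Bind S2 := pair(tree(nat), either(pair(tree(string), tree(string)), tree(string))); no other remaining equation mentions S2.
Bind S := ref(int).
No equations remain and no clash or occurs-check failure arose, so a unifier exists.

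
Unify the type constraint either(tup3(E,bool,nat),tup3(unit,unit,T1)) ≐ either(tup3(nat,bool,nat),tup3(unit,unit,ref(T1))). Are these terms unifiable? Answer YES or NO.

Decompose either/2: tup3(E,bool,nat) ≐ tup3(nat,bool,nat),  tup3(unit,unit,T1) ≐ tup3(unit,unit,ref(T1)).
Decompose tup3/3: E ≐ nat,  bool ≐ bool,  nat ≐ nat.
Bind E := nat; no other remaining equation mentions E.
Delete trivial equation bool ≐ bool.
Delete trivial equation nat ≐ nat.
Decompose tup3/3: unit ≐ unit,  unit ≐ unit,  T1 ≐ ref(T1).
Delete trivial equation unit ≐ unit.
Delete trivial equation unit ≐ unit.
Occurs check fails: T1 occurs in ref(T1); the equation T1 ≐ ref(T1) has no finite solution.

NO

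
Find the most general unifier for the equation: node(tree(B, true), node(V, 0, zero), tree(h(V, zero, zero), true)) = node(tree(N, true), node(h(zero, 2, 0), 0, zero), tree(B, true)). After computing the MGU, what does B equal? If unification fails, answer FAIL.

Decompose node/3: tree(B, true) = tree(N, true),  node(V, 0, zero) = node(h(zero, 2, 0), 0, zero),  tree(h(V, zero, zero), true) = tree(B, true).
Decompose tree/2: B = N,  true = true.
Bind B := N; substituting into the one remaining equation that mentions B gives: tree(h(V, zero, zero), true) = tree(N, true).
Delete trivial equation true = true.
Decompose node/3: V = h(zero, 2, 0),  0 = 0,  zero = zero.
Bind V := h(zero, 2, 0); substituting into the one remaining equation that mentions V gives: tree(h(h(zero, 2, 0), zero, zero), true) = tree(N, true).
Delete trivial equation 0 = 0.
Delete trivial equation zero = zero.
Decompose tree/2: h(h(zero, 2, 0), zero, zero) = N,  true = true.
Bind N := h(h(zero, 2, 0), zero, zero); no other remaining equation mentions N. Substituting into the earlier binding gives B := h(h(zero, 2, 0), zero, zero).
Delete trivial equation true = true.
MGU = { B := h(h(zero, 2, 0), zero, zero), V := h(zero, 2, 0), N := h(h(zero, 2, 0), zero, zero) }, so B := h(h(zero, 2, 0), zero, zero).

h(h(zero, 2, 0), zero, zero)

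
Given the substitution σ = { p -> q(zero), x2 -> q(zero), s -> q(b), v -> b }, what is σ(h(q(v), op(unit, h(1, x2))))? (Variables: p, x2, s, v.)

h(q(b), op(unit, h(1, q(zero))))

Replace each occurrence of x2 with q(zero).
Replace each occurrence of v with b.
Result: h(q(b), op(unit, h(1, q(zero)))).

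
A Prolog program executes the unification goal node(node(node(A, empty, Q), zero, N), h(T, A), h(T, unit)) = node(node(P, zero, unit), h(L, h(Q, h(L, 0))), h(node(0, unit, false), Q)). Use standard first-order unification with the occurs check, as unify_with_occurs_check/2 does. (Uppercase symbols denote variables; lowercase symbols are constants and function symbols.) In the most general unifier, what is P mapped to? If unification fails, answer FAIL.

node(h(unit, h(node(0, unit, false), 0)), empty, unit)

Decompose node/3: node(node(A, empty, Q), zero, N) = node(P, zero, unit),  h(T, A) = h(L, h(Q, h(L, 0))),  h(T, unit) = h(node(0, unit, false), Q).
Decompose node/3: node(A, empty, Q) = P,  zero = zero,  N = unit.
Bind P := node(A, empty, Q); no other remaining equation mentions P.
Delete trivial equation zero = zero.
Bind N := unit; no other remaining equation mentions N.
Decompose h/2: T = L,  A = h(Q, h(L, 0)).
Bind T := L; substituting into the one remaining equation that mentions T gives: h(L, unit) = h(node(0, unit, false), Q).
Bind A := h(Q, h(L, 0)); no other remaining equation mentions A. Substituting into the earlier binding gives P := node(h(Q, h(L, 0)), empty, Q).
Decompose h/2: L = node(0, unit, false),  unit = Q.
Bind L := node(0, unit, false); no other remaining equation mentions L. Substituting into the earlier bindings gives P := node(h(Q, h(node(0, unit, false), 0)), empty, Q), T := node(0, unit, false), A := h(Q, h(node(0, unit, false), 0)).
Bind Q := unit. Substituting into the earlier bindings gives P := node(h(unit, h(node(0, unit, false), 0)), empty, unit), A := h(unit, h(node(0, unit, false), 0)).
MGU = { P = node(h(unit, h(node(0, unit, false), 0)), empty, unit), N = unit, T = node(0, unit, false), A = h(unit, h(node(0, unit, false), 0)), L = node(0, unit, false), Q = unit }, so P = node(h(unit, h(node(0, unit, false), 0)), empty, unit).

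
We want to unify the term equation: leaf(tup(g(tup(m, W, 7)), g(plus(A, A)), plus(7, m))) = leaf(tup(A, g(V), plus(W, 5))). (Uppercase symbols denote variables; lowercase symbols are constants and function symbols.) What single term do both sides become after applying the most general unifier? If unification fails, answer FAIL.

Decompose leaf/1: tup(g(tup(m, W, 7)), g(plus(A, A)), plus(7, m)) = tup(A, g(V), plus(W, 5)).
Decompose tup/3: g(tup(m, W, 7)) = A,  g(plus(A, A)) = g(V),  plus(7, m) = plus(W, 5).
Bind A := g(tup(m, W, 7)); substituting into the one remaining equation that mentions A gives: g(plus(g(tup(m, W, 7)), g(tup(m, W, 7)))) = g(V).
Decompose g/1: plus(g(tup(m, W, 7)), g(tup(m, W, 7))) = V.
Bind V := plus(g(tup(m, W, 7)), g(tup(m, W, 7))); no other remaining equation mentions V.
Decompose plus/2: 7 = W,  m = 5.
Bind W := 7; no other remaining equation mentions W. Substituting into the earlier bindings gives A := g(tup(m, 7, 7)), V := plus(g(tup(m, 7, 7)), g(tup(m, 7, 7))).
Clash: constants m and 5 differ; no unifier exists.

FAIL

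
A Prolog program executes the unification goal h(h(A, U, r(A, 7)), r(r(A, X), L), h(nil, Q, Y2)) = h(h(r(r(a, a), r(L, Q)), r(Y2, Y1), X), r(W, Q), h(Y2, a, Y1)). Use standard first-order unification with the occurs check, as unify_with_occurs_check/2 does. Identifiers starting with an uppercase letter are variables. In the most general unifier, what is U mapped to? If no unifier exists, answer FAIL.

r(nil, nil)

Decompose h/3: h(A, U, r(A, 7)) = h(r(r(a, a), r(L, Q)), r(Y2, Y1), X),  r(r(A, X), L) = r(W, Q),  h(nil, Q, Y2) = h(Y2, a, Y1).
Decompose h/3: A = r(r(a, a), r(L, Q)),  U = r(Y2, Y1),  r(A, 7) = X.
Bind A := r(r(a, a), r(L, Q)); substituting into the 2 remaining equations that mention A gives: r(r(r(a, a), r(L, Q)), 7) = X,  r(r(r(r(a, a), r(L, Q)), X), L) = r(W, Q).
Bind U := r(Y2, Y1); no other remaining equation mentions U.
Bind X := r(r(r(a, a), r(L, Q)), 7); substituting into the one remaining equation that mentions X gives: r(r(r(r(a, a), r(L, Q)), r(r(r(a, a), r(L, Q)), 7)), L) = r(W, Q).
Decompose r/2: r(r(r(a, a), r(L, Q)), r(r(r(a, a), r(L, Q)), 7)) = W,  L = Q.
Bind W := r(r(r(a, a), r(L, Q)), r(r(r(a, a), r(L, Q)), 7)); no other remaining equation mentions W.
Bind L := Q; no other remaining equation mentions L. Substituting into the earlier bindings gives A := r(r(a, a), r(Q, Q)), X := r(r(r(a, a), r(Q, Q)), 7), W := r(r(r(a, a), r(Q, Q)), r(r(r(a, a), r(Q, Q)), 7)).
Decompose h/3: nil = Y2,  Q = a,  Y2 = Y1.
Bind Y2 := nil; substituting into the one remaining equation that mentions Y2 gives: nil = Y1. Substituting into the earlier binding gives U := r(nil, Y1).
Bind Q := a; no other remaining equation mentions Q. Substituting into the earlier bindings gives A := r(r(a, a), r(a, a)), X := r(r(r(a, a), r(a, a)), 7), W := r(r(r(a, a), r(a, a)), r(r(r(a, a), r(a, a)), 7)), L := a.
Bind Y1 := nil. Substituting into the earlier binding gives U := r(nil, nil).
MGU = { A ↦ r(r(a, a), r(a, a)), U ↦ r(nil, nil), X ↦ r(r(r(a, a), r(a, a)), 7), W ↦ r(r(r(a, a), r(a, a)), r(r(r(a, a), r(a, a)), 7)), L ↦ a, Y2 ↦ nil, Q ↦ a, Y1 ↦ nil }, so U ↦ r(nil, nil).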